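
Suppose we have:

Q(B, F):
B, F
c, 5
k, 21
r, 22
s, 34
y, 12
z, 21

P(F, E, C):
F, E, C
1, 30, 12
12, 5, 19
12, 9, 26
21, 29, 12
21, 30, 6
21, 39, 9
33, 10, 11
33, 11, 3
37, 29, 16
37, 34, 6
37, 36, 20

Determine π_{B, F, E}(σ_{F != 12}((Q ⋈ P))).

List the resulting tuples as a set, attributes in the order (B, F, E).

Natural join on F: {(k, 21, 29, 12), (k, 21, 30, 6), (k, 21, 39, 9), (y, 12, 5, 19), (y, 12, 9, 26), (z, 21, 29, 12), (z, 21, 30, 6), (z, 21, 39, 9)}
Filtering on F != 12 leaves {(k, 21, 29, 12), (k, 21, 30, 6), (k, 21, 39, 9), (z, 21, 29, 12), (z, 21, 30, 6), (z, 21, 39, 9)}.
Keep only column(s) B, F, E: {(k, 21, 29), (k, 21, 30), (k, 21, 39), (z, 21, 29), (z, 21, 30), (z, 21, 39)}

{(k, 21, 29), (k, 21, 30), (k, 21, 39), (z, 21, 29), (z, 21, 30), (z, 21, 39)}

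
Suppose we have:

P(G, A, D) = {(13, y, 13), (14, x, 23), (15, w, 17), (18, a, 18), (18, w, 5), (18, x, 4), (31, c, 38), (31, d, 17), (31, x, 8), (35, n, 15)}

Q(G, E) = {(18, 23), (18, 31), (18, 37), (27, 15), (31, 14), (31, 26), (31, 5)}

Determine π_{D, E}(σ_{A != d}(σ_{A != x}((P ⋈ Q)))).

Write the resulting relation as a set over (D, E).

P ⋈ Q (natural join on G): {(18, a, 18, 23), (18, a, 18, 31), (18, a, 18, 37), (18, w, 5, 23), (18, w, 5, 31), (18, w, 5, 37), (18, x, 4, 23), (18, x, 4, 31), (18, x, 4, 37), (31, c, 38, 14), (31, c, 38, 26), (31, c, 38, 5), (31, d, 17, 14), (31, d, 17, 26), (31, d, 17, 5), (31, x, 8, 14), (31, x, 8, 26), (31, x, 8, 5)}
Selection A != x: {(18, a, 18, 23), (18, a, 18, 31), (18, a, 18, 37), (18, w, 5, 23), (18, w, 5, 31), (18, w, 5, 37), (31, c, 38, 14), (31, c, 38, 26), (31, c, 38, 5), (31, d, 17, 14), (31, d, 17, 26), (31, d, 17, 5)}
Selection A != d: {(18, a, 18, 23), (18, a, 18, 31), (18, a, 18, 37), (18, w, 5, 23), (18, w, 5, 31), (18, w, 5, 37), (31, c, 38, 14), (31, c, 38, 26), (31, c, 38, 5)}
π_{D, E} gives {(18, 23), (18, 31), (18, 37), (38, 14), (38, 26), (38, 5), (5, 23), (5, 31), (5, 37)}.

{(18, 23), (18, 31), (18, 37), (38, 14), (38, 26), (38, 5), (5, 23), (5, 31), (5, 37)}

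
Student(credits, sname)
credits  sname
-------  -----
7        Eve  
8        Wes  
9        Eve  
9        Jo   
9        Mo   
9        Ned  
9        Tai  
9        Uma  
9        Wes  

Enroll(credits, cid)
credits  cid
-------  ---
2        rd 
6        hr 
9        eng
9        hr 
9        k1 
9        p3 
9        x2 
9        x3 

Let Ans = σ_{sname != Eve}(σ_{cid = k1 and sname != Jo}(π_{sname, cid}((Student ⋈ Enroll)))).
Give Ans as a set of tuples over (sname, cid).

{(Mo, k1), (Ned, k1), (Tai, k1), (Uma, k1), (Wes, k1)}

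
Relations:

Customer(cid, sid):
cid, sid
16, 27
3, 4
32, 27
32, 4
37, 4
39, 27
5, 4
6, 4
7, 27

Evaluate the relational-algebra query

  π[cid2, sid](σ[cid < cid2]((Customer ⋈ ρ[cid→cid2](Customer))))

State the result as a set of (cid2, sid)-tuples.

{(16, 27), (32, 27), (32, 4), (37, 4), (39, 27), (5, 4), (6, 4)}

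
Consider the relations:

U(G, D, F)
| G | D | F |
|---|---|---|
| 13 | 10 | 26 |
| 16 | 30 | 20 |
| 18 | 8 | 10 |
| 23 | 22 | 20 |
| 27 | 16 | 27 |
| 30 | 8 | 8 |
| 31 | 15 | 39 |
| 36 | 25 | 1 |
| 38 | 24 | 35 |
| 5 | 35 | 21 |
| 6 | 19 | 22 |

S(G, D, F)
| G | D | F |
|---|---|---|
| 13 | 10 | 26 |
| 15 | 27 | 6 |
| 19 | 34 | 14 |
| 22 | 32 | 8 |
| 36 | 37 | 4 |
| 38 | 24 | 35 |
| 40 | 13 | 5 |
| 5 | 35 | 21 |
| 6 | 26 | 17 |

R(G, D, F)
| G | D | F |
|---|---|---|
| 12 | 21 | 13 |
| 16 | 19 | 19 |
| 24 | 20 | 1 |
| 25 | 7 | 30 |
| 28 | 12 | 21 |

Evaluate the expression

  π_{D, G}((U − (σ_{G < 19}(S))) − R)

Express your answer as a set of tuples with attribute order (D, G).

Filtering on G < 19 leaves {(13, 10, 26), (15, 27, 6), (5, 35, 21), (6, 26, 17)}.
Taking the difference: {(16, 30, 20), (18, 8, 10), (23, 22, 20), (27, 16, 27), (30, 8, 8), (31, 15, 39), (36, 25, 1), (38, 24, 35), (6, 19, 22)}
Taking the difference: {(16, 30, 20), (18, 8, 10), (23, 22, 20), (27, 16, 27), (30, 8, 8), (31, 15, 39), (36, 25, 1), (38, 24, 35), (6, 19, 22)}
π_{D, G} gives {(15, 31), (16, 27), (19, 6), (22, 23), (24, 38), (25, 36), (30, 16), (8, 18), (8, 30)}.

{(15, 31), (16, 27), (19, 6), (22, 23), (24, 38), (25, 36), (30, 16), (8, 18), (8, 30)}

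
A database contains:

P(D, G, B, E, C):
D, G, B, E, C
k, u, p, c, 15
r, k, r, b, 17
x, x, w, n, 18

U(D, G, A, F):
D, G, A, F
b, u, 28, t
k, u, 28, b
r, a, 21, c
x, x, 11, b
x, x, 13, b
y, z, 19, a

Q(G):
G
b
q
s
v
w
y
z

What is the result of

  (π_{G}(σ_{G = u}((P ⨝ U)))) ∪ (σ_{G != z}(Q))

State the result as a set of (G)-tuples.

Joining P and U on D, G yields {(k, u, p, c, 15, 28, b), (x, x, w, n, 18, 11, b), (x, x, w, n, 18, 13, b)}.
σ[G = u]: keep tuples satisfying G = u → {(k, u, p, c, 15, 28, b)}
Projecting to G: {u}
σ[G != z]: keep tuples satisfying G != z → {b, q, s, v, w, y}
Union: {u} with {b, q, s, v, w, y} → {b, q, s, u, v, w, y}

{b, q, s, u, v, w, y}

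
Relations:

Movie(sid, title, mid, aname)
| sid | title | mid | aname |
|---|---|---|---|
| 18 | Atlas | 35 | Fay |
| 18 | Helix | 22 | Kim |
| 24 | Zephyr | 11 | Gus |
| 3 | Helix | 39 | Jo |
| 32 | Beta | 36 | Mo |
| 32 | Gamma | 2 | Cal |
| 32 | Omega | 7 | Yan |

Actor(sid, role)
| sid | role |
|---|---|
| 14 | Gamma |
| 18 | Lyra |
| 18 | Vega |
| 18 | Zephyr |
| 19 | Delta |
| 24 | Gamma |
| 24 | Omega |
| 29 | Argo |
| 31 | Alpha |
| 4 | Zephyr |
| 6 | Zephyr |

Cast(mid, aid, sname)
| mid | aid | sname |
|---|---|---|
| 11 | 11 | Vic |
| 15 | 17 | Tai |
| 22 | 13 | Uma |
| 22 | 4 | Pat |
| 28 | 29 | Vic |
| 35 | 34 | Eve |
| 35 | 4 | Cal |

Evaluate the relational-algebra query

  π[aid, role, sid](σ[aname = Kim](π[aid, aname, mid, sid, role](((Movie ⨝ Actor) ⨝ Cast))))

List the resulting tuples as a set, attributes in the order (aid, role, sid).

Natural join on sid: {(18, Atlas, 35, Fay, Lyra), (18, Atlas, 35, Fay, Vega), (18, Atlas, 35, Fay, Zephyr), (18, Helix, 22, Kim, Lyra), (18, Helix, 22, Kim, Vega), (18, Helix, 22, Kim, Zephyr), (24, Zephyr, 11, Gus, Gamma), (24, Zephyr, 11, Gus, Omega)}
Natural join on mid: {(18, Atlas, 35, Fay, Lyra, 34, Eve), (18, Atlas, 35, Fay, Lyra, 4, Cal), (18, Atlas, 35, Fay, Vega, 34, Eve), (18, Atlas, 35, Fay, Vega, 4, Cal), (18, Atlas, 35, Fay, Zephyr, 34, Eve), (18, Atlas, 35, Fay, Zephyr, 4, Cal), (18, Helix, 22, Kim, Lyra, 13, Uma), (18, Helix, 22, Kim, Lyra, 4, Pat), (18, Helix, 22, Kim, Vega, 13, Uma), (18, Helix, 22, Kim, Vega, 4, Pat), (18, Helix, 22, Kim, Zephyr, 13, Uma), (18, Helix, 22, Kim, Zephyr, 4, Pat), (24, Zephyr, 11, Gus, Gamma, 11, Vic), (24, Zephyr, 11, Gus, Omega, 11, Vic)}
Keep only column(s) aid, aname, mid, sid, role: {(11, Gus, 11, 24, Gamma), (11, Gus, 11, 24, Omega), (13, Kim, 22, 18, Lyra), (13, Kim, 22, 18, Vega), (13, Kim, 22, 18, Zephyr), (34, Fay, 35, 18, Lyra), (34, Fay, 35, 18, Vega), (34, Fay, 35, 18, Zephyr), (4, Fay, 35, 18, Lyra), (4, Fay, 35, 18, Vega), (4, Fay, 35, 18, Zephyr), (4, Kim, 22, 18, Lyra), (4, Kim, 22, 18, Vega), (4, Kim, 22, 18, Zephyr)}
Selection aname = Kim: {(13, Kim, 22, 18, Lyra), (13, Kim, 22, 18, Vega), (13, Kim, 22, 18, Zephyr), (4, Kim, 22, 18, Lyra), (4, Kim, 22, 18, Vega), (4, Kim, 22, 18, Zephyr)}
Keep only column(s) aid, role, sid: {(13, Lyra, 18), (13, Vega, 18), (13, Zephyr, 18), (4, Lyra, 18), (4, Vega, 18), (4, Zephyr, 18)}

{(13, Lyra, 18), (13, Vega, 18), (13, Zephyr, 18), (4, Lyra, 18), (4, Vega, 18), (4, Zephyr, 18)}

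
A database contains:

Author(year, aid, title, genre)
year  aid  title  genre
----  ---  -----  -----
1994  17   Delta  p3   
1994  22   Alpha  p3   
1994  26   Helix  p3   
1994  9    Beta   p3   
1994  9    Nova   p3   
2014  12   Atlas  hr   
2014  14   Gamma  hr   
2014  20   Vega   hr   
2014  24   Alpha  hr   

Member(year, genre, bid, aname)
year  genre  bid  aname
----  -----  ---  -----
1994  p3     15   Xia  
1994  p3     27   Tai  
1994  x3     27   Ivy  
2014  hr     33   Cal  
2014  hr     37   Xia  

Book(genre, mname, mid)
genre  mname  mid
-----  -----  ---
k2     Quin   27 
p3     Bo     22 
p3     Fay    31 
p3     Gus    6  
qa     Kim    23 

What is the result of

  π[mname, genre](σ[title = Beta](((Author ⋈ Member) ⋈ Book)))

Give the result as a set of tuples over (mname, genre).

Author ⋈ Member (natural join on year, genre): {(1994, 17, Delta, p3, 15, Xia), (1994, 17, Delta, p3, 27, Tai), (1994, 22, Alpha, p3, 15, Xia), (1994, 22, Alpha, p3, 27, Tai), (1994, 26, Helix, p3, 15, Xia), (1994, 26, Helix, p3, 27, Tai), (1994, 9, Beta, p3, 15, Xia), (1994, 9, Beta, p3, 27, Tai), (1994, 9, Nova, p3, 15, Xia), (1994, 9, Nova, p3, 27, Tai), (2014, 12, Atlas, hr, 33, Cal), (2014, 12, Atlas, hr, 37, Xia), (2014, 14, Gamma, hr, 33, Cal), (2014, 14, Gamma, hr, 37, Xia), (2014, 20, Vega, hr, 33, Cal), (2014, 20, Vega, hr, 37, Xia), (2014, 24, Alpha, hr, 33, Cal), (2014, 24, Alpha, hr, 37, Xia)}
(Author ⋈ Member) ⋈ Book (natural join on genre): {(1994, 17, Delta, p3, 15, Xia, Bo, 22), (1994, 17, Delta, p3, 15, Xia, Fay, 31), (1994, 17, Delta, p3, 15, Xia, Gus, 6), (1994, 17, Delta, p3, 27, Tai, Bo, 22), (1994, 17, Delta, p3, 27, Tai, Fay, 31), (1994, 17, Delta, p3, 27, Tai, Gus, 6), (1994, 22, Alpha, p3, 15, Xia, Bo, 22), (1994, 22, Alpha, p3, 15, Xia, Fay, 31), (1994, 22, Alpha, p3, 15, Xia, Gus, 6), (1994, 22, Alpha, p3, 27, Tai, Bo, 22), (1994, 22, Alpha, p3, 27, Tai, Fay, 31), (1994, 22, Alpha, p3, 27, Tai, Gus, 6), (1994, 26, Helix, p3, 15, Xia, Bo, 22), (1994, 26, Helix, p3, 15, Xia, Fay, 31), (1994, 26, Helix, p3, 15, Xia, Gus, 6), (1994, 26, Helix, p3, 27, Tai, Bo, 22), (1994, 26, Helix, p3, 27, Tai, Fay, 31), (1994, 26, Helix, p3, 27, Tai, Gus, 6), (1994, 9, Beta, p3, 15, Xia, Bo, 22), (1994, 9, Beta, p3, 15, Xia, Fay, 31), (1994, 9, Beta, p3, 15, Xia, Gus, 6), (1994, 9, Beta, p3, 27, Tai, Bo, 22), (1994, 9, Beta, p3, 27, Tai, Fay, 31), (1994, 9, Beta, p3, 27, Tai, Gus, 6), (1994, 9, Nova, p3, 15, Xia, Bo, 22), (1994, 9, Nova, p3, 15, Xia, Fay, 31), (1994, 9, Nova, p3, 15, Xia, Gus, 6), (1994, 9, Nova, p3, 27, Tai, Bo, 22), (1994, 9, Nova, p3, 27, Tai, Fay, 31), (1994, 9, Nova, p3, 27, Tai, Gus, 6)}
Selection title = Beta: {(1994, 9, Beta, p3, 15, Xia, Bo, 22), (1994, 9, Beta, p3, 15, Xia, Fay, 31), (1994, 9, Beta, p3, 15, Xia, Gus, 6), (1994, 9, Beta, p3, 27, Tai, Bo, 22), (1994, 9, Beta, p3, 27, Tai, Fay, 31), (1994, 9, Beta, p3, 27, Tai, Gus, 6)}
Projecting to mname, genre (3 duplicate(s) eliminated): {(Bo, p3), (Fay, p3), (Gus, p3)}

{(Bo, p3), (Fay, p3), (Gus, p3)}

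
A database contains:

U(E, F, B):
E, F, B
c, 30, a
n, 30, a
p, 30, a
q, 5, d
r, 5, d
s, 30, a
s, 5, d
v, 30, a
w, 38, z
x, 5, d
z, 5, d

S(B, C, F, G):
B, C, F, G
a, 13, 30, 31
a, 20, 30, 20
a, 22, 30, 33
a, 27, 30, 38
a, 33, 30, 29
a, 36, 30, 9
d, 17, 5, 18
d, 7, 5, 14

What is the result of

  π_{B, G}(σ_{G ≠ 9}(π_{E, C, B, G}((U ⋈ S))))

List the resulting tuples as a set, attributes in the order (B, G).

Joining U and S on F, B yields {(c, 30, a, 13, 31), (c, 30, a, 20, 20), (c, 30, a, 22, 33), (c, 30, a, 27, 38), (c, 30, a, 33, 29), (c, 30, a, 36, 9), (n, 30, a, 13, 31), (n, 30, a, 20, 20), (n, 30, a, 22, 33), (n, 30, a, 27, 38), (n, 30, a, 33, 29), (n, 30, a, 36, 9), (p, 30, a, 13, 31), (p, 30, a, 20, 20), (p, 30, a, 22, 33), (p, 30, a, 27, 38), (p, 30, a, 33, 29), (p, 30, a, 36, 9), (q, 5, d, 17, 18), (q, 5, d, 7, 14), (r, 5, d, 17, 18), (r, 5, d, 7, 14), (s, 30, a, 13, 31), (s, 30, a, 20, 20), (s, 30, a, 22, 33), (s, 30, a, 27, 38), (s, 30, a, 33, 29), (s, 30, a, 36, 9), (s, 5, d, 17, 18), (s, 5, d, 7, 14), (v, 30, a, 13, 31), (v, 30, a, 20, 20), (v, 30, a, 22, 33), (v, 30, a, 27, 38), (v, 30, a, 33, 29), (v, 30, a, 36, 9), (x, 5, d, 17, 18), (x, 5, d, 7, 14), (z, 5, d, 17, 18), (z, 5, d, 7, 14)}.
π[E, C, B, G]: project onto (E, C, B, G) → {(c, 13, a, 31), (c, 20, a, 20), (c, 22, a, 33), (c, 27, a, 38), (c, 33, a, 29), (c, 36, a, 9), (n, 13, a, 31), (n, 20, a, 20), (n, 22, a, 33), (n, 27, a, 38), (n, 33, a, 29), (n, 36, a, 9), (p, 13, a, 31), (p, 20, a, 20), (p, 22, a, 33), (p, 27, a, 38), (p, 33, a, 29), (p, 36, a, 9), (q, 17, d, 18), (q, 7, d, 14), (r, 17, d, 18), (r, 7, d, 14), (s, 13, a, 31), (s, 17, d, 18), (s, 20, a, 20), (s, 22, a, 33), (s, 27, a, 38), (s, 33, a, 29), (s, 36, a, 9), (s, 7, d, 14), (v, 13, a, 31), (v, 20, a, 20), (v, 22, a, 33), (v, 27, a, 38), (v, 33, a, 29), (v, 36, a, 9), (x, 17, d, 18), (x, 7, d, 14), (z, 17, d, 18), (z, 7, d, 14)}
σ[G ≠ 9]: keep tuples satisfying G ≠ 9 → {(c, 13, a, 31), (c, 20, a, 20), (c, 22, a, 33), (c, 27, a, 38), (c, 33, a, 29), (n, 13, a, 31), (n, 20, a, 20), (n, 22, a, 33), (n, 27, a, 38), (n, 33, a, 29), (p, 13, a, 31), (p, 20, a, 20), (p, 22, a, 33), (p, 27, a, 38), (p, 33, a, 29), (q, 17, d, 18), (q, 7, d, 14), (r, 17, d, 18), (r, 7, d, 14), (s, 13, a, 31), (s, 17, d, 18), (s, 20, a, 20), (s, 22, a, 33), (s, 27, a, 38), (s, 33, a, 29), (s, 7, d, 14), (v, 13, a, 31), (v, 20, a, 20), (v, 22, a, 33), (v, 27, a, 38), (v, 33, a, 29), (x, 17, d, 18), (x, 7, d, 14), (z, 17, d, 18), (z, 7, d, 14)}
π[B, G]: project onto (B, G) (28 duplicate(s) eliminated) → {(a, 20), (a, 29), (a, 31), (a, 33), (a, 38), (d, 14), (d, 18)}

{(a, 20), (a, 29), (a, 31), (a, 33), (a, 38), (d, 14), (d, 18)}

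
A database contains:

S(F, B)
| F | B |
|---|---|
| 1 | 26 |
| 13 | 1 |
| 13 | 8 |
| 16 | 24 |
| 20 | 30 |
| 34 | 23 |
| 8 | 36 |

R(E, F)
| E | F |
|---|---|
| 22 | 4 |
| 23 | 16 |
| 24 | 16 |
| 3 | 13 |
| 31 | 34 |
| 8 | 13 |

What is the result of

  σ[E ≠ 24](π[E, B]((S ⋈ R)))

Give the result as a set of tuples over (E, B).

{(23, 24), (3, 1), (3, 8), (31, 23), (8, 1), (8, 8)}

S ⋈ R (natural join on F): {(13, 1, 3), (13, 1, 8), (13, 8, 3), (13, 8, 8), (16, 24, 23), (16, 24, 24), (34, 23, 31)}
π[E, B]: project onto (E, B) → {(23, 24), (24, 24), (3, 1), (3, 8), (31, 23), (8, 1), (8, 8)}
Apply σ_{E ≠ 24}; surviving tuples: {(23, 24), (3, 1), (3, 8), (31, 23), (8, 1), (8, 8)}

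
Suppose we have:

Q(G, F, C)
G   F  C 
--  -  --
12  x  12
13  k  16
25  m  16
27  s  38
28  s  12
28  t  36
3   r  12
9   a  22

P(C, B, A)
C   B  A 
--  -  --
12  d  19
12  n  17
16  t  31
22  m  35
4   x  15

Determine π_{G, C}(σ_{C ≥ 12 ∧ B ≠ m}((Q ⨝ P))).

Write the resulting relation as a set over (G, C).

{(12, 12), (13, 16), (25, 16), (28, 12), (3, 12)}

Q ⋈ P (natural join on C): {(12, x, 12, d, 19), (12, x, 12, n, 17), (13, k, 16, t, 31), (25, m, 16, t, 31), (28, s, 12, d, 19), (28, s, 12, n, 17), (3, r, 12, d, 19), (3, r, 12, n, 17), (9, a, 22, m, 35)}
Selection C ≥ 12 ∧ B ≠ m: {(12, x, 12, d, 19), (12, x, 12, n, 17), (13, k, 16, t, 31), (25, m, 16, t, 31), (28, s, 12, d, 19), (28, s, 12, n, 17), (3, r, 12, d, 19), (3, r, 12, n, 17)}
Projecting to G, C (3 duplicate(s) eliminated): {(12, 12), (13, 16), (25, 16), (28, 12), (3, 12)}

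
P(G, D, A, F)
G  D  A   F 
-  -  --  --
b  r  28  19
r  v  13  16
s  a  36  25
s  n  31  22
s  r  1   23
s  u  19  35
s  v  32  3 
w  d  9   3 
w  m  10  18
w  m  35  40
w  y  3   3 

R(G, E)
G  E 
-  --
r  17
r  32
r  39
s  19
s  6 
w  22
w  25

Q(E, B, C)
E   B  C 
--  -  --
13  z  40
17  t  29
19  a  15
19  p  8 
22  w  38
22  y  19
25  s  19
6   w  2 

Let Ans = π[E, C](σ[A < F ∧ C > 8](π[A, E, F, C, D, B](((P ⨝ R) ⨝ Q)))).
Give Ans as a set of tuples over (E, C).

P ⋈ R (natural join on G): {(r, v, 13, 16, 17), (r, v, 13, 16, 32), (r, v, 13, 16, 39), (s, a, 36, 25, 19), (s, a, 36, 25, 6), (s, n, 31, 22, 19), (s, n, 31, 22, 6), (s, r, 1, 23, 19), (s, r, 1, 23, 6), (s, u, 19, 35, 19), (s, u, 19, 35, 6), (s, v, 32, 3, 19), (s, v, 32, 3, 6), (w, d, 9, 3, 22), (w, d, 9, 3, 25), (w, m, 10, 18, 22), (w, m, 10, 18, 25), (w, m, 35, 40, 22), (w, m, 35, 40, 25), (w, y, 3, 3, 22), (w, y, 3, 3, 25)}
(P ⨝ R) ⋈ Q (natural join on E): {(r, v, 13, 16, 17, t, 29), (s, a, 36, 25, 19, a, 15), (s, a, 36, 25, 19, p, 8), (s, a, 36, 25, 6, w, 2), (s, n, 31, 22, 19, a, 15), (s, n, 31, 22, 19, p, 8), (s, n, 31, 22, 6, w, 2), (s, r, 1, 23, 19, a, 15), (s, r, 1, 23, 19, p, 8), (s, r, 1, 23, 6, w, 2), (s, u, 19, 35, 19, a, 15), (s, u, 19, 35, 19, p, 8), (s, u, 19, 35, 6, w, 2), (s, v, 32, 3, 19, a, 15), (s, v, 32, 3, 19, p, 8), (s, v, 32, 3, 6, w, 2), (w, d, 9, 3, 22, w, 38), (w, d, 9, 3, 22, y, 19), (w, d, 9, 3, 25, s, 19), (w, m, 10, 18, 22, w, 38), (w, m, 10, 18, 22, y, 19), (w, m, 10, 18, 25, s, 19), (w, m, 35, 40, 22, w, 38), (w, m, 35, 40, 22, y, 19), (w, m, 35, 40, 25, s, 19), (w, y, 3, 3, 22, w, 38), (w, y, 3, 3, 22, y, 19), (w, y, 3, 3, 25, s, 19)}
Projecting to A, E, F, C, D, B: {(1, 19, 23, 15, r, a), (1, 19, 23, 8, r, p), (1, 6, 23, 2, r, w), (10, 22, 18, 19, m, y), (10, 22, 18, 38, m, w), (10, 25, 18, 19, m, s), (13, 17, 16, 29, v, t), (19, 19, 35, 15, u, a), (19, 19, 35, 8, u, p), (19, 6, 35, 2, u, w), (3, 22, 3, 19, y, y), (3, 22, 3, 38, y, w), (3, 25, 3, 19, y, s), (31, 19, 22, 15, n, a), (31, 19, 22, 8, n, p), (31, 6, 22, 2, n, w), (32, 19, 3, 15, v, a), (32, 19, 3, 8, v, p), (32, 6, 3, 2, v, w), (35, 22, 40, 19, m, y), (35, 22, 40, 38, m, w), (35, 25, 40, 19, m, s), (36, 19, 25, 15, a, a), (36, 19, 25, 8, a, p), (36, 6, 25, 2, a, w), (9, 22, 3, 19, d, y), (9, 22, 3, 38, d, w), (9, 25, 3, 19, d, s)}
Apply σ_{A < F ∧ C > 8}; surviving tuples: {(1, 19, 23, 15, r, a), (10, 22, 18, 19, m, y), (10, 22, 18, 38, m, w), (10, 25, 18, 19, m, s), (13, 17, 16, 29, v, t), (19, 19, 35, 15, u, a), (35, 22, 40, 19, m, y), (35, 22, 40, 38, m, w), (35, 25, 40, 19, m, s)}
Projecting to E, C (4 duplicate(s) eliminated): {(17, 29), (19, 15), (22, 19), (22, 38), (25, 19)}

{(17, 29), (19, 15), (22, 19), (22, 38), (25, 19)}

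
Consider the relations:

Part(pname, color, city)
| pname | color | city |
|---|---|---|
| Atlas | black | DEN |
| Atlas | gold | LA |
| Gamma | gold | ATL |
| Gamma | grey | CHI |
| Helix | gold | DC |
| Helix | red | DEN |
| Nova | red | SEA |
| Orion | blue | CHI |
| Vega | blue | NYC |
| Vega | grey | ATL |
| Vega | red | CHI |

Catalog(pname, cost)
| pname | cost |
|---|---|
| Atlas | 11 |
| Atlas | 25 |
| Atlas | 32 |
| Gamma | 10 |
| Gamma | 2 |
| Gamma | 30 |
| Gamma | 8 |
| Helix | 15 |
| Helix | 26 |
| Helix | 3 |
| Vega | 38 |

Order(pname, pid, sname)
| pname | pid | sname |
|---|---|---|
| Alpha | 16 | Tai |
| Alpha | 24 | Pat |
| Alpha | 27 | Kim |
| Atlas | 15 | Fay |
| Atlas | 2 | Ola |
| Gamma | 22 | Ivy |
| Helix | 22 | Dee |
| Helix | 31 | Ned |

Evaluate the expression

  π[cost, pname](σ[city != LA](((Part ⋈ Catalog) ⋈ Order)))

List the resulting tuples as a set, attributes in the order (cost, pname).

{(10, Gamma), (11, Atlas), (15, Helix), (2, Gamma), (25, Atlas), (26, Helix), (3, Helix), (30, Gamma), (32, Atlas), (8, Gamma)}

Joining Part and Catalog on pname yields {(Atlas, black, DEN, 11), (Atlas, black, DEN, 25), (Atlas, black, DEN, 32), (Atlas, gold, LA, 11), (Atlas, gold, LA, 25), (Atlas, gold, LA, 32), (Gamma, gold, ATL, 10), (Gamma, gold, ATL, 2), (Gamma, gold, ATL, 30), (Gamma, gold, ATL, 8), (Gamma, grey, CHI, 10), (Gamma, grey, CHI, 2), (Gamma, grey, CHI, 30), (Gamma, grey, CHI, 8), (Helix, gold, DC, 15), (Helix, gold, DC, 26), (Helix, gold, DC, 3), (Helix, red, DEN, 15), (Helix, red, DEN, 26), (Helix, red, DEN, 3), (Vega, blue, NYC, 38), (Vega, grey, ATL, 38), (Vega, red, CHI, 38)}.
Joining (Part ⋈ Catalog) and Order on pname yields {(Atlas, black, DEN, 11, 15, Fay), (Atlas, black, DEN, 11, 2, Ola), (Atlas, black, DEN, 25, 15, Fay), (Atlas, black, DEN, 25, 2, Ola), (Atlas, black, DEN, 32, 15, Fay), (Atlas, black, DEN, 32, 2, Ola), (Atlas, gold, LA, 11, 15, Fay), (Atlas, gold, LA, 11, 2, Ola), (Atlas, gold, LA, 25, 15, Fay), (Atlas, gold, LA, 25, 2, Ola), (Atlas, gold, LA, 32, 15, Fay), (Atlas, gold, LA, 32, 2, Ola), (Gamma, gold, ATL, 10, 22, Ivy), (Gamma, gold, ATL, 2, 22, Ivy), (Gamma, gold, ATL, 30, 22, Ivy), (Gamma, gold, ATL, 8, 22, Ivy), (Gamma, grey, CHI, 10, 22, Ivy), (Gamma, grey, CHI, 2, 22, Ivy), (Gamma, grey, CHI, 30, 22, Ivy), (Gamma, grey, CHI, 8, 22, Ivy), (Helix, gold, DC, 15, 22, Dee), (Helix, gold, DC, 15, 31, Ned), (Helix, gold, DC, 26, 22, Dee), (Helix, gold, DC, 26, 31, Ned), (Helix, gold, DC, 3, 22, Dee), (Helix, gold, DC, 3, 31, Ned), (Helix, red, DEN, 15, 22, Dee), (Helix, red, DEN, 15, 31, Ned), (Helix, red, DEN, 26, 22, Dee), (Helix, red, DEN, 26, 31, Ned), (Helix, red, DEN, 3, 22, Dee), (Helix, red, DEN, 3, 31, Ned)}.
Filtering on city != LA leaves {(Atlas, black, DEN, 11, 15, Fay), (Atlas, black, DEN, 11, 2, Ola), (Atlas, black, DEN, 25, 15, Fay), (Atlas, black, DEN, 25, 2, Ola), (Atlas, black, DEN, 32, 15, Fay), (Atlas, black, DEN, 32, 2, Ola), (Gamma, gold, ATL, 10, 22, Ivy), (Gamma, gold, ATL, 2, 22, Ivy), (Gamma, gold, ATL, 30, 22, Ivy), (Gamma, gold, ATL, 8, 22, Ivy), (Gamma, grey, CHI, 10, 22, Ivy), (Gamma, grey, CHI, 2, 22, Ivy), (Gamma, grey, CHI, 30, 22, Ivy), (Gamma, grey, CHI, 8, 22, Ivy), (Helix, gold, DC, 15, 22, Dee), (Helix, gold, DC, 15, 31, Ned), (Helix, gold, DC, 26, 22, Dee), (Helix, gold, DC, 26, 31, Ned), (Helix, gold, DC, 3, 22, Dee), (Helix, gold, DC, 3, 31, Ned), (Helix, red, DEN, 15, 22, Dee), (Helix, red, DEN, 15, 31, Ned), (Helix, red, DEN, 26, 22, Dee), (Helix, red, DEN, 26, 31, Ned), (Helix, red, DEN, 3, 22, Dee), (Helix, red, DEN, 3, 31, Ned)}.
Projecting to cost, pname (16 duplicate(s) eliminated): {(10, Gamma), (11, Atlas), (15, Helix), (2, Gamma), (25, Atlas), (26, Helix), (3, Helix), (30, Gamma), (32, Atlas), (8, Gamma)}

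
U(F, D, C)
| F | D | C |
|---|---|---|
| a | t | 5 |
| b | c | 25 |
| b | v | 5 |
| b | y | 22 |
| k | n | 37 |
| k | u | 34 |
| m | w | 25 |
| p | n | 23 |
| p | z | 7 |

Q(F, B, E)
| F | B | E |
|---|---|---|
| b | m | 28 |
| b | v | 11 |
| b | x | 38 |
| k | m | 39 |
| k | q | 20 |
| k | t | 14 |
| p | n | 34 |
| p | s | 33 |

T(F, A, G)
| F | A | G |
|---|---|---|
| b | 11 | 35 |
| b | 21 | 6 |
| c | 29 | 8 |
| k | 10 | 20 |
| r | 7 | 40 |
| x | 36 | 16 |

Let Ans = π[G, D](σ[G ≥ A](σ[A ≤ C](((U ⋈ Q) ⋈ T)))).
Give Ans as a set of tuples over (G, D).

U ⋈ Q (natural join on F): {(b, c, 25, m, 28), (b, c, 25, v, 11), (b, c, 25, x, 38), (b, v, 5, m, 28), (b, v, 5, v, 11), (b, v, 5, x, 38), (b, y, 22, m, 28), (b, y, 22, v, 11), (b, y, 22, x, 38), (k, n, 37, m, 39), (k, n, 37, q, 20), (k, n, 37, t, 14), (k, u, 34, m, 39), (k, u, 34, q, 20), (k, u, 34, t, 14), (p, n, 23, n, 34), (p, n, 23, s, 33), (p, z, 7, n, 34), (p, z, 7, s, 33)}
(U ⋈ Q) ⋈ T (natural join on F): {(b, c, 25, m, 28, 11, 35), (b, c, 25, m, 28, 21, 6), (b, c, 25, v, 11, 11, 35), (b, c, 25, v, 11, 21, 6), (b, c, 25, x, 38, 11, 35), (b, c, 25, x, 38, 21, 6), (b, v, 5, m, 28, 11, 35), (b, v, 5, m, 28, 21, 6), (b, v, 5, v, 11, 11, 35), (b, v, 5, v, 11, 21, 6), (b, v, 5, x, 38, 11, 35), (b, v, 5, x, 38, 21, 6), (b, y, 22, m, 28, 11, 35), (b, y, 22, m, 28, 21, 6), (b, y, 22, v, 11, 11, 35), (b, y, 22, v, 11, 21, 6), (b, y, 22, x, 38, 11, 35), (b, y, 22, x, 38, 21, 6), (k, n, 37, m, 39, 10, 20), (k, n, 37, q, 20, 10, 20), (k, n, 37, t, 14, 10, 20), (k, u, 34, m, 39, 10, 20), (k, u, 34, q, 20, 10, 20), (k, u, 34, t, 14, 10, 20)}
σ[A ≤ C]: keep tuples satisfying A ≤ C → {(b, c, 25, m, 28, 11, 35), (b, c, 25, m, 28, 21, 6), (b, c, 25, v, 11, 11, 35), (b, c, 25, v, 11, 21, 6), (b, c, 25, x, 38, 11, 35), (b, c, 25, x, 38, 21, 6), (b, y, 22, m, 28, 11, 35), (b, y, 22, m, 28, 21, 6), (b, y, 22, v, 11, 11, 35), (b, y, 22, v, 11, 21, 6), (b, y, 22, x, 38, 11, 35), (b, y, 22, x, 38, 21, 6), (k, n, 37, m, 39, 10, 20), (k, n, 37, q, 20, 10, 20), (k, n, 37, t, 14, 10, 20), (k, u, 34, m, 39, 10, 20), (k, u, 34, q, 20, 10, 20), (k, u, 34, t, 14, 10, 20)}
σ[G ≥ A]: keep tuples satisfying G ≥ A → {(b, c, 25, m, 28, 11, 35), (b, c, 25, v, 11, 11, 35), (b, c, 25, x, 38, 11, 35), (b, y, 22, m, 28, 11, 35), (b, y, 22, v, 11, 11, 35), (b, y, 22, x, 38, 11, 35), (k, n, 37, m, 39, 10, 20), (k, n, 37, q, 20, 10, 20), (k, n, 37, t, 14, 10, 20), (k, u, 34, m, 39, 10, 20), (k, u, 34, q, 20, 10, 20), (k, u, 34, t, 14, 10, 20)}
Keep only column(s) G, D (8 duplicate(s) eliminated): {(20, n), (20, u), (35, c), (35, y)}

{(20, n), (20, u), (35, c), (35, y)}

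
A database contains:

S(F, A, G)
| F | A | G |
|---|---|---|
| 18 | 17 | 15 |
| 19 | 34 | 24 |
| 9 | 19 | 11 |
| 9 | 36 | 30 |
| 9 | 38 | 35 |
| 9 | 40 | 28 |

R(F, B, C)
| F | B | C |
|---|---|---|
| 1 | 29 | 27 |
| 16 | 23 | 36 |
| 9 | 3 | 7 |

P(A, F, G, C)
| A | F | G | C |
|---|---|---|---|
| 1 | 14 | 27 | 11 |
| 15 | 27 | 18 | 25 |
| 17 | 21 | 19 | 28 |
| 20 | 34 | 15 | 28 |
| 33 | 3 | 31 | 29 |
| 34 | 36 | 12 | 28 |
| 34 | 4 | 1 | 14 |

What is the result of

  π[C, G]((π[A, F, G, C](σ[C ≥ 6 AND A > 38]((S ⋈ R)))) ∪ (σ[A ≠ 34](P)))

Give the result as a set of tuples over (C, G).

{(11, 27), (25, 18), (28, 15), (28, 19), (29, 31), (7, 28)}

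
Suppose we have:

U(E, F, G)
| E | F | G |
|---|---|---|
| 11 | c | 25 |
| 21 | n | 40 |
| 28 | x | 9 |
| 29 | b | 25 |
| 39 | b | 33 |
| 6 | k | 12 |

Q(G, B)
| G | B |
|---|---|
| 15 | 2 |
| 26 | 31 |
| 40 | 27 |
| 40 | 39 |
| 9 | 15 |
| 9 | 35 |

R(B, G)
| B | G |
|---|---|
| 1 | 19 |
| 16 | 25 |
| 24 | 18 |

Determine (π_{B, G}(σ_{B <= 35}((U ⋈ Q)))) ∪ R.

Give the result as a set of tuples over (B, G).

{(1, 19), (15, 9), (16, 25), (24, 18), (27, 40), (35, 9)}

Joining U and Q on G yields {(21, n, 40, 27), (21, n, 40, 39), (28, x, 9, 15), (28, x, 9, 35)}.
σ[B <= 35]: keep tuples satisfying B <= 35 → {(21, n, 40, 27), (28, x, 9, 15), (28, x, 9, 35)}
π_{B, G} gives {(15, 9), (27, 40), (35, 9)}.
Set union of the two operands is {(1, 19), (15, 9), (16, 25), (24, 18), (27, 40), (35, 9)}.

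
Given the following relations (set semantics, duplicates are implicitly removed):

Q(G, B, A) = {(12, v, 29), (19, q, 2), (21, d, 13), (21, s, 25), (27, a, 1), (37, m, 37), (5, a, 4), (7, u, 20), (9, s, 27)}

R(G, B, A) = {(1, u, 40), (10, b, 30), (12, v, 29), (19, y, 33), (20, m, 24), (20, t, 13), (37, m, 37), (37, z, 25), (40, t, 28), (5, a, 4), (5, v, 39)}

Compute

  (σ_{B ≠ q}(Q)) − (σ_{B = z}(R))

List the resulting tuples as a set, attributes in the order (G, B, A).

Selection B ≠ q: {(12, v, 29), (21, d, 13), (21, s, 25), (27, a, 1), (37, m, 37), (5, a, 4), (7, u, 20), (9, s, 27)}
Selection B = z: {(37, z, 25)}
Difference: {(12, v, 29), (21, d, 13), (21, s, 25), (27, a, 1), (37, m, 37), (5, a, 4), (7, u, 20), (9, s, 27)} with {(37, z, 25)} → {(12, v, 29), (21, d, 13), (21, s, 25), (27, a, 1), (37, m, 37), (5, a, 4), (7, u, 20), (9, s, 27)}

{(12, v, 29), (21, d, 13), (21, s, 25), (27, a, 1), (37, m, 37), (5, a, 4), (7, u, 20), (9, s, 27)}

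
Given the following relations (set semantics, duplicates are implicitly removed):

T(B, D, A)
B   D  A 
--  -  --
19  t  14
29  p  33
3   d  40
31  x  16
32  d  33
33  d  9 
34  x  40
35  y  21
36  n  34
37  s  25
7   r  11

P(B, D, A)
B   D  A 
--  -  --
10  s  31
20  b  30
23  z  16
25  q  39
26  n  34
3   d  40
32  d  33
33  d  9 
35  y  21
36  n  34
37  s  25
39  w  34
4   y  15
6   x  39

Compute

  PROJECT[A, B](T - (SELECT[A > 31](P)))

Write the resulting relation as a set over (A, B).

{(11, 7), (14, 19), (16, 31), (21, 35), (25, 37), (33, 29), (40, 34), (9, 33)}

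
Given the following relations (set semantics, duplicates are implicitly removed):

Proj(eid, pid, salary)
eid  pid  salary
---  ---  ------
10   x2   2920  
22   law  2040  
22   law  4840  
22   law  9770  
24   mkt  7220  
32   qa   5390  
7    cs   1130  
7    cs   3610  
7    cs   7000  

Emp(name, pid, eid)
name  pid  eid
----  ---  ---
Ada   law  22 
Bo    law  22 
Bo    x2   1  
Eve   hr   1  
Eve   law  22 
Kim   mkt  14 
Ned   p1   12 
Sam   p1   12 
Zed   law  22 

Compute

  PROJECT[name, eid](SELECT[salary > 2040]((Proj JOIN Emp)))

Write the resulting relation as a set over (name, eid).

{(Ada, 22), (Bo, 22), (Eve, 22), (Zed, 22)}

Proj ⋈ Emp (natural join on eid, pid): {(22, law, 2040, Ada), (22, law, 2040, Bo), (22, law, 2040, Eve), (22, law, 2040, Zed), (22, law, 4840, Ada), (22, law, 4840, Bo), (22, law, 4840, Eve), (22, law, 4840, Zed), (22, law, 9770, Ada), (22, law, 9770, Bo), (22, law, 9770, Eve), (22, law, 9770, Zed)}
Filtering on salary > 2040 leaves {(22, law, 4840, Ada), (22, law, 4840, Bo), (22, law, 4840, Eve), (22, law, 4840, Zed), (22, law, 9770, Ada), (22, law, 9770, Bo), (22, law, 9770, Eve), (22, law, 9770, Zed)}.
Projecting to name, eid (4 duplicate(s) eliminated): {(Ada, 22), (Bo, 22), (Eve, 22), (Zed, 22)}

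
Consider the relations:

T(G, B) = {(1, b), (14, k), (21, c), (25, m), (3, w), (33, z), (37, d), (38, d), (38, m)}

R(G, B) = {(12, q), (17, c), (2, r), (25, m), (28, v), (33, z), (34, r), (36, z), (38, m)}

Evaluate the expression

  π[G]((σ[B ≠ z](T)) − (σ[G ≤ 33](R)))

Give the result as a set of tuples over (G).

σ[B ≠ z]: keep tuples satisfying B ≠ z → {(1, b), (14, k), (21, c), (25, m), (3, w), (37, d), (38, d), (38, m)}
σ[G ≤ 33]: keep tuples satisfying G ≤ 33 → {(12, q), (17, c), (2, r), (25, m), (28, v), (33, z)}
Set difference of the two operands is {(1, b), (14, k), (21, c), (3, w), (37, d), (38, d), (38, m)}.
π[G]: project onto (G) (1 duplicate(s) eliminated) → {1, 14, 21, 3, 37, 38}

{1, 14, 21, 3, 37, 38}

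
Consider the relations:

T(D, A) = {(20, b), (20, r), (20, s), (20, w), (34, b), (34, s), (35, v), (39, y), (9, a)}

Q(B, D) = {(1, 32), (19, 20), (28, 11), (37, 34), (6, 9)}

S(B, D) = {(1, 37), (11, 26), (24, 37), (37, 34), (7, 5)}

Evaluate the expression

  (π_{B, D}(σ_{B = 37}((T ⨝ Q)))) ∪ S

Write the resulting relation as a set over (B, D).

{(1, 37), (11, 26), (24, 37), (37, 34), (7, 5)}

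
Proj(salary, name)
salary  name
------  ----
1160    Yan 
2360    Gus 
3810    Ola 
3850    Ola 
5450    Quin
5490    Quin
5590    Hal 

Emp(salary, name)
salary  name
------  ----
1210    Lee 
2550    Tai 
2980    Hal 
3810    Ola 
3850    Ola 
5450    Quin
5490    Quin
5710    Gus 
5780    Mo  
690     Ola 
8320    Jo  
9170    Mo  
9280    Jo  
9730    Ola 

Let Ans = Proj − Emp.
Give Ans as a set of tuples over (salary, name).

{(1160, Yan), (2360, Gus), (5590, Hal)}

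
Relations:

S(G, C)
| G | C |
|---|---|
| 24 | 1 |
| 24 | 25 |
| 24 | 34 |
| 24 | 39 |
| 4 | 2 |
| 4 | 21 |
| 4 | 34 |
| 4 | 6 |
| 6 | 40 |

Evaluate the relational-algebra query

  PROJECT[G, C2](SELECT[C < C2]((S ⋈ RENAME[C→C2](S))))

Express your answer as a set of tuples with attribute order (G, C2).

ρ[C→C2]: schema becomes (G, C2); tuples unchanged.
Joining S and RENAME[C→C2](S) on G yields {(24, 1, 1), (24, 1, 25), (24, 1, 34), (24, 1, 39), (24, 25, 1), (24, 25, 25), (24, 25, 34), (24, 25, 39), (24, 34, 1), (24, 34, 25), (24, 34, 34), (24, 34, 39), (24, 39, 1), (24, 39, 25), (24, 39, 34), (24, 39, 39), (4, 2, 2), (4, 2, 21), (4, 2, 34), (4, 2, 6), (4, 21, 2), (4, 21, 21), (4, 21, 34), (4, 21, 6), (4, 34, 2), (4, 34, 21), (4, 34, 34), (4, 34, 6), (4, 6, 2), (4, 6, 21), (4, 6, 34), (4, 6, 6), (6, 40, 40)}.
Apply σ_{C < C2}; surviving tuples: {(24, 1, 25), (24, 1, 34), (24, 1, 39), (24, 25, 34), (24, 25, 39), (24, 34, 39), (4, 2, 21), (4, 2, 34), (4, 2, 6), (4, 21, 34), (4, 6, 21), (4, 6, 34)}
π[G, C2]: project onto (G, C2) (6 duplicate(s) eliminated) → {(24, 25), (24, 34), (24, 39), (4, 21), (4, 34), (4, 6)}

{(24, 25), (24, 34), (24, 39), (4, 21), (4, 34), (4, 6)}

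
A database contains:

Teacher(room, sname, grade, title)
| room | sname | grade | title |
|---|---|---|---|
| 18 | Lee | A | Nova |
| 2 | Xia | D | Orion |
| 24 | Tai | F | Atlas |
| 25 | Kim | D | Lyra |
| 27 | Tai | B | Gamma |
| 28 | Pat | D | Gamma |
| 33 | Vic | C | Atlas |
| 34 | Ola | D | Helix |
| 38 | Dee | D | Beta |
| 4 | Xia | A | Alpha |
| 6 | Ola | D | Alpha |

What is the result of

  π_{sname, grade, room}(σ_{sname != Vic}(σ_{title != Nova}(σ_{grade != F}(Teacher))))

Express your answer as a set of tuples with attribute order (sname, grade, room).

{(Dee, D, 38), (Kim, D, 25), (Ola, D, 34), (Ola, D, 6), (Pat, D, 28), (Tai, B, 27), (Xia, A, 4), (Xia, D, 2)}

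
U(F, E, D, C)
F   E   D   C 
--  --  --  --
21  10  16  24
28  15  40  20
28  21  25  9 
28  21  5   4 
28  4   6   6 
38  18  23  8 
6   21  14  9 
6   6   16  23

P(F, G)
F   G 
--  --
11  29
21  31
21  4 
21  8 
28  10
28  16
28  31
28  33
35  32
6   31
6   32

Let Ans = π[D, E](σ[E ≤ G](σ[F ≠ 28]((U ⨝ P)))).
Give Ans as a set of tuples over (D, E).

U ⋈ P (natural join on F): {(21, 10, 16, 24, 31), (21, 10, 16, 24, 4), (21, 10, 16, 24, 8), (28, 15, 40, 20, 10), (28, 15, 40, 20, 16), (28, 15, 40, 20, 31), (28, 15, 40, 20, 33), (28, 21, 25, 9, 10), (28, 21, 25, 9, 16), (28, 21, 25, 9, 31), (28, 21, 25, 9, 33), (28, 21, 5, 4, 10), (28, 21, 5, 4, 16), (28, 21, 5, 4, 31), (28, 21, 5, 4, 33), (28, 4, 6, 6, 10), (28, 4, 6, 6, 16), (28, 4, 6, 6, 31), (28, 4, 6, 6, 33), (6, 21, 14, 9, 31), (6, 21, 14, 9, 32), (6, 6, 16, 23, 31), (6, 6, 16, 23, 32)}
Selection F ≠ 28: {(21, 10, 16, 24, 31), (21, 10, 16, 24, 4), (21, 10, 16, 24, 8), (6, 21, 14, 9, 31), (6, 21, 14, 9, 32), (6, 6, 16, 23, 31), (6, 6, 16, 23, 32)}
Selection E ≤ G: {(21, 10, 16, 24, 31), (6, 21, 14, 9, 31), (6, 21, 14, 9, 32), (6, 6, 16, 23, 31), (6, 6, 16, 23, 32)}
Projecting to D, E (2 duplicate(s) eliminated): {(14, 21), (16, 10), (16, 6)}

{(14, 21), (16, 10), (16, 6)}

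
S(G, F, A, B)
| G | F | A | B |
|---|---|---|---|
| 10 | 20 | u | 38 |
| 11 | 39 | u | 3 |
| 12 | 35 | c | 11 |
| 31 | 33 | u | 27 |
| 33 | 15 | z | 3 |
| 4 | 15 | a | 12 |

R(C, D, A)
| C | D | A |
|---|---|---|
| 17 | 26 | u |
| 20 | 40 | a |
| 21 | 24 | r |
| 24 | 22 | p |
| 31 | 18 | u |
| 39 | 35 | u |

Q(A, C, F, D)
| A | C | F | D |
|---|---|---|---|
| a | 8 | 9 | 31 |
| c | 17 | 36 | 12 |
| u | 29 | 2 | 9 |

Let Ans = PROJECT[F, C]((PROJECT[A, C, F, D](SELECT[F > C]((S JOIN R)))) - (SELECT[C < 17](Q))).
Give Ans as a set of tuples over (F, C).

Natural join on A: {(10, 20, u, 38, 17, 26), (10, 20, u, 38, 31, 18), (10, 20, u, 38, 39, 35), (11, 39, u, 3, 17, 26), (11, 39, u, 3, 31, 18), (11, 39, u, 3, 39, 35), (31, 33, u, 27, 17, 26), (31, 33, u, 27, 31, 18), (31, 33, u, 27, 39, 35), (4, 15, a, 12, 20, 40)}
Selection F > C: {(10, 20, u, 38, 17, 26), (11, 39, u, 3, 17, 26), (11, 39, u, 3, 31, 18), (31, 33, u, 27, 17, 26), (31, 33, u, 27, 31, 18)}
π[A, C, F, D]: project onto (A, C, F, D) → {(u, 17, 20, 26), (u, 17, 33, 26), (u, 17, 39, 26), (u, 31, 33, 18), (u, 31, 39, 18)}
Selection C < 17: {(a, 8, 9, 31)}
Difference: {(u, 17, 20, 26), (u, 17, 33, 26), (u, 17, 39, 26), (u, 31, 33, 18), (u, 31, 39, 18)} with {(a, 8, 9, 31)} → {(u, 17, 20, 26), (u, 17, 33, 26), (u, 17, 39, 26), (u, 31, 33, 18), (u, 31, 39, 18)}
π[F, C]: project onto (F, C) → {(20, 17), (33, 17), (33, 31), (39, 17), (39, 31)}

{(20, 17), (33, 17), (33, 31), (39, 17), (39, 31)}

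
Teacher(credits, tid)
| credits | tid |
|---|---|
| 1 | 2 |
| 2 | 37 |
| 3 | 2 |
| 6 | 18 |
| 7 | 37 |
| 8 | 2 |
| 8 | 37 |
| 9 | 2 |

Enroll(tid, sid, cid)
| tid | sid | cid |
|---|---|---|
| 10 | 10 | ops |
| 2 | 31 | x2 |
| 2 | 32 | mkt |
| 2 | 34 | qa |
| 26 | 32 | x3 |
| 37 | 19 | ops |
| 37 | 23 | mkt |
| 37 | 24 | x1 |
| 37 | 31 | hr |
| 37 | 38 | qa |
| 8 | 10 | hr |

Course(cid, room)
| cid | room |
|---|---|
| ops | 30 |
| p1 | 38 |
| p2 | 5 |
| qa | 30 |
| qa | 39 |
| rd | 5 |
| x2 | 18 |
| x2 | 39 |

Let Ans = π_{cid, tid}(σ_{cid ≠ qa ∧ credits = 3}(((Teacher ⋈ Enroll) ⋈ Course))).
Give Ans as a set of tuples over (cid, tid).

{(x2, 2)}

Teacher ⋈ Enroll (natural join on tid): {(1, 2, 31, x2), (1, 2, 32, mkt), (1, 2, 34, qa), (2, 37, 19, ops), (2, 37, 23, mkt), (2, 37, 24, x1), (2, 37, 31, hr), (2, 37, 38, qa), (3, 2, 31, x2), (3, 2, 32, mkt), (3, 2, 34, qa), (7, 37, 19, ops), (7, 37, 23, mkt), (7, 37, 24, x1), (7, 37, 31, hr), (7, 37, 38, qa), (8, 2, 31, x2), (8, 2, 32, mkt), (8, 2, 34, qa), (8, 37, 19, ops), (8, 37, 23, mkt), (8, 37, 24, x1), (8, 37, 31, hr), (8, 37, 38, qa), (9, 2, 31, x2), (9, 2, 32, mkt), (9, 2, 34, qa)}
(Teacher ⋈ Enroll) ⋈ Course (natural join on cid): {(1, 2, 31, x2, 18), (1, 2, 31, x2, 39), (1, 2, 34, qa, 30), (1, 2, 34, qa, 39), (2, 37, 19, ops, 30), (2, 37, 38, qa, 30), (2, 37, 38, qa, 39), (3, 2, 31, x2, 18), (3, 2, 31, x2, 39), (3, 2, 34, qa, 30), (3, 2, 34, qa, 39), (7, 37, 19, ops, 30), (7, 37, 38, qa, 30), (7, 37, 38, qa, 39), (8, 2, 31, x2, 18), (8, 2, 31, x2, 39), (8, 2, 34, qa, 30), (8, 2, 34, qa, 39), (8, 37, 19, ops, 30), (8, 37, 38, qa, 30), (8, 37, 38, qa, 39), (9, 2, 31, x2, 18), (9, 2, 31, x2, 39), (9, 2, 34, qa, 30), (9, 2, 34, qa, 39)}
Apply σ_{cid ≠ qa ∧ credits = 3}; surviving tuples: {(3, 2, 31, x2, 18), (3, 2, 31, x2, 39)}
Keep only column(s) cid, tid (1 duplicate(s) eliminated): {(x2, 2)}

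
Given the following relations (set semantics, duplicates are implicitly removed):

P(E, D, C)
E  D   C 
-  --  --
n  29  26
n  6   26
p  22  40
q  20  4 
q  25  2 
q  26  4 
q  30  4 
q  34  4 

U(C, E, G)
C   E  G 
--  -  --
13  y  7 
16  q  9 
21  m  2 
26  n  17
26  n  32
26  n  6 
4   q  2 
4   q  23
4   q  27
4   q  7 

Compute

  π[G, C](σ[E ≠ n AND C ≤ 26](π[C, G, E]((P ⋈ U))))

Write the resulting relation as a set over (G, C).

{(2, 4), (23, 4), (27, 4), (7, 4)}

P ⋈ U (natural join on E, C): {(n, 29, 26, 17), (n, 29, 26, 32), (n, 29, 26, 6), (n, 6, 26, 17), (n, 6, 26, 32), (n, 6, 26, 6), (q, 20, 4, 2), (q, 20, 4, 23), (q, 20, 4, 27), (q, 20, 4, 7), (q, 26, 4, 2), (q, 26, 4, 23), (q, 26, 4, 27), (q, 26, 4, 7), (q, 30, 4, 2), (q, 30, 4, 23), (q, 30, 4, 27), (q, 30, 4, 7), (q, 34, 4, 2), (q, 34, 4, 23), (q, 34, 4, 27), (q, 34, 4, 7)}
Projecting to C, G, E (15 duplicate(s) eliminated): {(26, 17, n), (26, 32, n), (26, 6, n), (4, 2, q), (4, 23, q), (4, 27, q), (4, 7, q)}
σ[E ≠ n AND C ≤ 26]: keep tuples satisfying E ≠ n AND C ≤ 26 → {(4, 2, q), (4, 23, q), (4, 27, q), (4, 7, q)}
Projecting to G, C: {(2, 4), (23, 4), (27, 4), (7, 4)}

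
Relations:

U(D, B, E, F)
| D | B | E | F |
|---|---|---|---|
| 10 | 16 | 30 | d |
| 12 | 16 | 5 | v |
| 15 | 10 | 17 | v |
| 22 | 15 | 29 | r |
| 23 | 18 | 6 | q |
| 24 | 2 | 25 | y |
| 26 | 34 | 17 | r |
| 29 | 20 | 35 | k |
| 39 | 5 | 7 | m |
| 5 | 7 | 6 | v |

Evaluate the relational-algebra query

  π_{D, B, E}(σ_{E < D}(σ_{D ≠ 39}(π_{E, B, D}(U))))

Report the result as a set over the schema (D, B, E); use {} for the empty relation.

{(12, 16, 5), (23, 18, 6), (26, 34, 17)}

Projecting to E, B, D: {(17, 10, 15), (17, 34, 26), (25, 2, 24), (29, 15, 22), (30, 16, 10), (35, 20, 29), (5, 16, 12), (6, 18, 23), (6, 7, 5), (7, 5, 39)}
Apply σ_{D ≠ 39}; surviving tuples: {(17, 10, 15), (17, 34, 26), (25, 2, 24), (29, 15, 22), (30, 16, 10), (35, 20, 29), (5, 16, 12), (6, 18, 23), (6, 7, 5)}
Apply σ_{E < D}; surviving tuples: {(17, 34, 26), (5, 16, 12), (6, 18, 23)}
Projecting to D, B, E: {(12, 16, 5), (23, 18, 6), (26, 34, 17)}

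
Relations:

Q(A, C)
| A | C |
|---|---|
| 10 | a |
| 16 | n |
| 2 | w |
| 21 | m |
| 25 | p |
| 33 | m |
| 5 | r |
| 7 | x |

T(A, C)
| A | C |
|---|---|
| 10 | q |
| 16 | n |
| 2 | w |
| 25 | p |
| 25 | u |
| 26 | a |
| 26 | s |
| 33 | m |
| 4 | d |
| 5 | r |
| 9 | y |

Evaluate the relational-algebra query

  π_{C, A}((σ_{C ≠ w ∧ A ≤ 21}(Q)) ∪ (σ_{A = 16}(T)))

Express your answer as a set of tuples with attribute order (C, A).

Selection C ≠ w ∧ A ≤ 21: {(10, a), (16, n), (21, m), (5, r), (7, x)}
Selection A = 16: {(16, n)}
Set union of the two operands is {(10, a), (16, n), (21, m), (5, r), (7, x)}.
π[C, A]: project onto (C, A) → {(a, 10), (m, 21), (n, 16), (r, 5), (x, 7)}

{(a, 10), (m, 21), (n, 16), (r, 5), (x, 7)}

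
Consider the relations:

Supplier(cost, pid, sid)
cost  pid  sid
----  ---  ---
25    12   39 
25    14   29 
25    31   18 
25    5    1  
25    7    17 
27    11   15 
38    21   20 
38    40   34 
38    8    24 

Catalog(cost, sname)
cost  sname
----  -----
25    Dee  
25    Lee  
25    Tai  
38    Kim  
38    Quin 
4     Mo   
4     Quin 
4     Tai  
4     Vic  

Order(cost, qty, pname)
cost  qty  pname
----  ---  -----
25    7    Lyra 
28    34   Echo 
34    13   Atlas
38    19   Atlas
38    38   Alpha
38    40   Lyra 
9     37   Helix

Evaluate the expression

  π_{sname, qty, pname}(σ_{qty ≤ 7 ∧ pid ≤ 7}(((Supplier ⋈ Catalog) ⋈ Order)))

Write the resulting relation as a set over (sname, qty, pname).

{(Dee, 7, Lyra), (Lee, 7, Lyra), (Tai, 7, Lyra)}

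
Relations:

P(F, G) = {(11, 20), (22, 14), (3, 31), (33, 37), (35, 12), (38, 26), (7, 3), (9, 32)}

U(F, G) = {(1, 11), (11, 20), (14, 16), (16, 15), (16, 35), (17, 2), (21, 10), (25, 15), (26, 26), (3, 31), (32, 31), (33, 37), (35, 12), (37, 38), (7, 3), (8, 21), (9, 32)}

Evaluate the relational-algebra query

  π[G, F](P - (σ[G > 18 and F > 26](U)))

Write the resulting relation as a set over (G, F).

{(12, 35), (14, 22), (20, 11), (26, 38), (3, 7), (31, 3), (32, 9)}

Filtering on G > 18 and F > 26 leaves {(32, 31), (33, 37), (37, 38)}.
Difference: {(11, 20), (22, 14), (3, 31), (33, 37), (35, 12), (38, 26), (7, 3), (9, 32)} with {(32, 31), (33, 37), (37, 38)} → {(11, 20), (22, 14), (3, 31), (35, 12), (38, 26), (7, 3), (9, 32)}
π[G, F]: project onto (G, F) → {(12, 35), (14, 22), (20, 11), (26, 38), (3, 7), (31, 3), (32, 9)}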